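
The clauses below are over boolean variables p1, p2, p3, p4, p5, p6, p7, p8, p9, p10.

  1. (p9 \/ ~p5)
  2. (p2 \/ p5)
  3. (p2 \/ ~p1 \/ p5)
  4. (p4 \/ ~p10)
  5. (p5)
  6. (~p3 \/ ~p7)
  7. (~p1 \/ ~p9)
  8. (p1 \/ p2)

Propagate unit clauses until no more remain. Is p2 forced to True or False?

True

Unit clause (p5) sets p5 = True.
From (p9 \/ ~p5) and p5 = True: p9 = True.
From (~p9 \/ ~p1) and p9 = True: p1 = False.
(p2 \/ p1): since p1 = False, the clause reduces to (p2). p2 = True.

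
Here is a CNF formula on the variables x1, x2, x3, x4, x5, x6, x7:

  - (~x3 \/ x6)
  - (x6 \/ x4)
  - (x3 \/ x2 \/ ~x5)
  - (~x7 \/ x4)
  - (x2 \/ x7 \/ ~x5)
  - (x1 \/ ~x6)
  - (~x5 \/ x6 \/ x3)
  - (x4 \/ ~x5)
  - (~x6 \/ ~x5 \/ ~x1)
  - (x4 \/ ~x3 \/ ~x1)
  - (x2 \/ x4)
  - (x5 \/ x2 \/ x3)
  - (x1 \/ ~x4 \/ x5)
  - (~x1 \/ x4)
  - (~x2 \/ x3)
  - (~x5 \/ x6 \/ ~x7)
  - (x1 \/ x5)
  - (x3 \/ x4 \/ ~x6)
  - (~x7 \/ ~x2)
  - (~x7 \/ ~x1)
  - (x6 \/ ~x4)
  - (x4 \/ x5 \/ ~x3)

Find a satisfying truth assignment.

x1=True, x2=True, x3=True, x4=True, x5=False, x6=True, x7=False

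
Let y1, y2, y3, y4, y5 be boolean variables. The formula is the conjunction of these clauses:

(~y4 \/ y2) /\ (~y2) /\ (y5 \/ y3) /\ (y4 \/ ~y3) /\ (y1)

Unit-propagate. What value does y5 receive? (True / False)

True

(~y2) is a unit clause: y2 = False.
(y2 \/ ~y4) with y2 = False leaves only ~y4, so y4 = False.
From (y4 \/ ~y3) and y4 = False: y3 = False.
In (y5 \/ y3), y3 is now false; y5 must hold, so y5 = True.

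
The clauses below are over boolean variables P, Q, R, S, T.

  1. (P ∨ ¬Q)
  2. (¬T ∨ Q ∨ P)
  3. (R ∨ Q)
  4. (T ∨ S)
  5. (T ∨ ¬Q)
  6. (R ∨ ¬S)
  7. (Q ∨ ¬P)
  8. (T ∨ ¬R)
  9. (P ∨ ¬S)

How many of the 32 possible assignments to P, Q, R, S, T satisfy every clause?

3

The models are:
  P=1 Q=1 R=0 S=0 T=1
  P=1 Q=1 R=1 S=0 T=1
  P=1 Q=1 R=1 S=1 T=1
Count: 3.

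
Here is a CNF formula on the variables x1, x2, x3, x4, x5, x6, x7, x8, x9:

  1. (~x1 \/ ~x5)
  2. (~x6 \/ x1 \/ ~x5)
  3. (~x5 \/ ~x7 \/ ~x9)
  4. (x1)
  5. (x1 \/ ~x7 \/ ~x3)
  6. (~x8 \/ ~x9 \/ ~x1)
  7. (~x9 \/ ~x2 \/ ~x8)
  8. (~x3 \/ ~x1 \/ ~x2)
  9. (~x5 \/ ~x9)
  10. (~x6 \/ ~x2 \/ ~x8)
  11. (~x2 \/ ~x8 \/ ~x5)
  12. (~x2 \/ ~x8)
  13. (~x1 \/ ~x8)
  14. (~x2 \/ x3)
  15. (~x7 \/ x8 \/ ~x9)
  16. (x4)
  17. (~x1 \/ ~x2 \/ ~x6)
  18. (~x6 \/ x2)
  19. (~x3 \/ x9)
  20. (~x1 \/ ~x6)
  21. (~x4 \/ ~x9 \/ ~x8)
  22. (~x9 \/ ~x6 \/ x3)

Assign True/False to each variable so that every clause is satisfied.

x1=T, x2=F, x3=F, x4=T, x5=F, x6=F, x7=F, x8=F, x9=T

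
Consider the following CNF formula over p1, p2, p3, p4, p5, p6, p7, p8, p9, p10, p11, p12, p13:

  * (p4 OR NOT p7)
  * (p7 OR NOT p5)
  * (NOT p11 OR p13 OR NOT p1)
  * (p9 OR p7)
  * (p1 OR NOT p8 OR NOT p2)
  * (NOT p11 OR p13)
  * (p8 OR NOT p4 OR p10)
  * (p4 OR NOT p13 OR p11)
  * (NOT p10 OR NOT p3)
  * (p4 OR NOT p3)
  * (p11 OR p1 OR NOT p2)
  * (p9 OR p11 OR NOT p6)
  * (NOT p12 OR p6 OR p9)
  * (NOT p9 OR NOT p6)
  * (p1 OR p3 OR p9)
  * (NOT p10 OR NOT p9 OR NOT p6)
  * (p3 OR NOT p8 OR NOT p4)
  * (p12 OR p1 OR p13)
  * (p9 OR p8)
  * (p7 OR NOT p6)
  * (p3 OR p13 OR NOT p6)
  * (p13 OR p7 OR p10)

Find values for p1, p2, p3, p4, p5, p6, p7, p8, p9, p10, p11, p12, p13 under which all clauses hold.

p1=True, p2=False, p3=False, p4=False, p5=False, p6=False, p7=False, p8=False, p9=True, p10=False, p11=True, p12=False, p13=True

Pure literal: p2 appears only negated; assign p2 = False.
p5 occurs only negated in the remaining clauses — set p5 = False.
Set p1 = True and propagate.
For the remaining variables, p3 = False, p4 = False, p6 = False, p7 = False, p8 = False, p9 = True, p10 = False, p11 = True, p12 = False, p13 = True works.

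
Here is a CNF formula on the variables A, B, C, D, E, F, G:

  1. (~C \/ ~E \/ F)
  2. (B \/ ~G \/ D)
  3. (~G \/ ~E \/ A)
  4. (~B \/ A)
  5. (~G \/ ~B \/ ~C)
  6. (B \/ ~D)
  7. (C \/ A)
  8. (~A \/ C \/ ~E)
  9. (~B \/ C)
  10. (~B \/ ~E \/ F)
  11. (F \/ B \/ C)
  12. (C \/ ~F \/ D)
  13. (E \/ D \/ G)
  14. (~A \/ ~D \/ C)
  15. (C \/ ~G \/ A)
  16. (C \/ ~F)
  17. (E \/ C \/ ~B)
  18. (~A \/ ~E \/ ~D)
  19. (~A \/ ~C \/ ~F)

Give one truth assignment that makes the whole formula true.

A = T, B = T, C = T, D = T, E = F, F = F, G = F

Check each clause:
  1. (F \/ ~C \/ ~E) — ~E is true.
  2. (D \/ ~G \/ B) — ~G is true.
  3. (~E \/ ~G \/ A) — ~G is true.
  4. (A \/ ~B) — A is true.
  5. (~G \/ ~B \/ ~C) — ~G is true.
  6. (~D \/ B) — B is true.
  7. (A \/ C) — A is true.
  8. (~A \/ C \/ ~E) — C is true.
  9. (~B \/ C) — C is true.
  10. (~E \/ ~B \/ F) — ~E is true.
  11. (C \/ F \/ B) — B is true.
  12. (D \/ ~F \/ C) — ~F is true.
  13. (D \/ E \/ G) — D is true.
  14. (~D \/ C \/ ~A) — C is true.
  15. (~G \/ C \/ A) — ~G is true.
  16. (~F \/ C) — ~F is true.
  17. (~B \/ C \/ E) — C is true.
  18. (~D \/ ~E \/ ~A) — ~E is true.
  19. (~F \/ ~A \/ ~C) — ~F is true.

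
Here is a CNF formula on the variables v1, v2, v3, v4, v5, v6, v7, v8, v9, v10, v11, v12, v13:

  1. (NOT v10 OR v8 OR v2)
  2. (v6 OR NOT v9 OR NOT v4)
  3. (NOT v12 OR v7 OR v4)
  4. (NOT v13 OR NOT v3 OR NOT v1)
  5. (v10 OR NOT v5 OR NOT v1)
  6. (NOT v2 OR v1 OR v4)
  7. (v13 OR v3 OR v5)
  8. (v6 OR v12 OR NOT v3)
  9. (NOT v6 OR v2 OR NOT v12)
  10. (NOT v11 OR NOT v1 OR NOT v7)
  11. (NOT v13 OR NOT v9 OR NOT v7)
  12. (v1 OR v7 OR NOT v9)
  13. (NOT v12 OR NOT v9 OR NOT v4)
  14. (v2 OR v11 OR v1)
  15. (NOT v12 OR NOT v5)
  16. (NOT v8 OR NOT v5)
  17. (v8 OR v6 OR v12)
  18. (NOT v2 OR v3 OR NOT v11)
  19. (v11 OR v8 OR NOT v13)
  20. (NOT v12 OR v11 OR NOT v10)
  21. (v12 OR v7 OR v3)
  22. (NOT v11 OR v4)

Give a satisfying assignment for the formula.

v1=T  v2=F  v3=T  v4=F  v5=F  v6=T  v7=T  v8=F  v9=F  v10=F  v11=F  v12=F  v13=F

Check each clause:
  1. (NOT v10 OR v2 OR v8) — NOT v10 is true.
  2. (v6 OR NOT v9 OR NOT v4) — NOT v4 is true.
  3. (v7 OR v4 OR NOT v12) — NOT v12 is true.
  4. (NOT v1 OR NOT v13 OR NOT v3) — NOT v13 is true.
  5. (NOT v5 OR v10 OR NOT v1) — NOT v5 is true.
  6. (NOT v2 OR v1 OR v4) — v1 is true.
  7. (v3 OR v5 OR v13) — v3 is true.
  8. (v6 OR NOT v3 OR v12) — v6 is true.
  9. (NOT v6 OR NOT v12 OR v2) — NOT v12 is true.
  10. (NOT v1 OR NOT v7 OR NOT v11) — NOT v11 is true.
  11. (NOT v9 OR NOT v13 OR NOT v7) — NOT v13 is true.
  12. (NOT v9 OR v7 OR v1) — v1 is true.
  13. (NOT v4 OR NOT v12 OR NOT v9) — NOT v12 is true.
  14. (v2 OR v1 OR v11) — v1 is true.
  15. (NOT v12 OR NOT v5) — NOT v5 is true.
  16. (NOT v5 OR NOT v8) — NOT v8 is true.
  17. (v12 OR v8 OR v6) — v6 is true.
  18. (NOT v11 OR NOT v2 OR v3) — v3 is true.
  19. (v8 OR NOT v13 OR v11) — NOT v13 is true.
  20. (NOT v12 OR v11 OR NOT v10) — NOT v12 is true.
  21. (v3 OR v7 OR v12) — v3 is true.
  22. (NOT v11 OR v4) — NOT v11 is true.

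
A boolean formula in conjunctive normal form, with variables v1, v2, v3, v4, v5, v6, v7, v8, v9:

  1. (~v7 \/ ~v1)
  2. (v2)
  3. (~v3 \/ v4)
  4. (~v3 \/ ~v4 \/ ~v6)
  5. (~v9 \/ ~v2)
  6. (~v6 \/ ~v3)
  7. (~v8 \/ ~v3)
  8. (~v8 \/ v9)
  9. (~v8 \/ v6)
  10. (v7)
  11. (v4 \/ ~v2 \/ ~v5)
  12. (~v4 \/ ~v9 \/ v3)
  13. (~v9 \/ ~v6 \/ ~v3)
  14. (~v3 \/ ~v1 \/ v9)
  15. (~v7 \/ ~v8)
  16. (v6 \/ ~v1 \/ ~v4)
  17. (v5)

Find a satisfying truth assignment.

v1=F, v2=T, v3=F, v4=T, v5=T, v6=T, v7=T, v8=F, v9=F

Unit propagation: (v2) forces v2 = True.
Unit propagation: (~v9) forces v9 = False.
Unit propagation: (~v8) forces v8 = False.
Unit propagation: (v7) forces v7 = True.
(~v1) is a unit clause, so v1 = False.
Unit propagation: (v5) forces v5 = True.
(v4) is a unit clause, so v4 = True.
Pure literal: v3 appears only negated; assign v3 = False.
v6 is now unconstrained; take v6 = True.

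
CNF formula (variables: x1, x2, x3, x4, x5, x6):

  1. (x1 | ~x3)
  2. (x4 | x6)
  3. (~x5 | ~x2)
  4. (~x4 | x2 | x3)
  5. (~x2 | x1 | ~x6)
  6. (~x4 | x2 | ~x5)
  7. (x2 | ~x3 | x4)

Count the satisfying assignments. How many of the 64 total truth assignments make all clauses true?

Split on x2, then x4.
  x2=T, x4=T: 5 of the 16 assignments to (x1,x3,x5,x6) work.
  x2=T, x4=F: remaining (x1,x3,x5,x6) ∈ {(T,F,F,T); (T,T,F,T)} — 2.
  x2=F, x4=T: remaining (x1,x3,x5,x6) ∈ {(T,T,F,F); (T,T,F,T)} — 2.
  x2=F, x4=F: remaining (x1,x3,x5,x6) ∈ {(F,F,F,T); (F,F,T,T); (T,F,F,T); (T,F,T,T)} — 4.
Total: 5 + 2 + 2 + 4 = 13.

13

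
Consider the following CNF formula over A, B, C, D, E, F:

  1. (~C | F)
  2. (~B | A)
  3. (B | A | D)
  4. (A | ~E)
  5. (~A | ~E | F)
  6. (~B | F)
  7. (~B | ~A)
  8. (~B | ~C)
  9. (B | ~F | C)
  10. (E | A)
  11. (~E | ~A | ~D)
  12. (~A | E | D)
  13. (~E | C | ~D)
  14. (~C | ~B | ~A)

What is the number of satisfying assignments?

The models are:
  A=T B=F C=F D=T E=F F=F
  A=T B=F C=T D=F E=T F=T
  A=T B=F C=T D=T E=F F=T
That's 3 in total.

3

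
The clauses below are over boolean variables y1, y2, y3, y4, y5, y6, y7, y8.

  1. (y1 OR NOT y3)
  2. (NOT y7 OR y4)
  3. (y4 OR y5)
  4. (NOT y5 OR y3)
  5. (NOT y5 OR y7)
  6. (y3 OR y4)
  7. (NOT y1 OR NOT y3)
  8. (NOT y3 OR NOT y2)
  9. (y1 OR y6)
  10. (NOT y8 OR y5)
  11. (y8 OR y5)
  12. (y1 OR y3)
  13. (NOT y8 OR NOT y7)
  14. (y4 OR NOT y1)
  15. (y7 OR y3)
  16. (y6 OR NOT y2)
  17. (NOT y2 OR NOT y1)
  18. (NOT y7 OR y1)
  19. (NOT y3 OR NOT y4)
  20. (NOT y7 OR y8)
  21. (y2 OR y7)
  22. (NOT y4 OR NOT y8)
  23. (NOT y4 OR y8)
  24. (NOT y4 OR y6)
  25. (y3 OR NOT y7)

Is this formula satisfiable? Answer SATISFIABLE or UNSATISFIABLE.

UNSATISFIABLE

y3 = True:
  propagation gives y1=True; an empty clause results — contradiction.
y3 = False:
  propagation gives y5=False, y4=True, y8=False; an empty clause results — contradiction.
Every branch closes, so no satisfying assignment exists.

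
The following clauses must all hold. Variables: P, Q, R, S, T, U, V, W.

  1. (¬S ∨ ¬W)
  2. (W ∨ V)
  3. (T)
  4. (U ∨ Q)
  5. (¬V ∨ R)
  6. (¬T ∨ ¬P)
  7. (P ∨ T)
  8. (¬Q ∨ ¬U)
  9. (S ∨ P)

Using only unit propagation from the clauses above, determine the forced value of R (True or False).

Unit clause (T) sets T = True.
From (¬P ∨ ¬T) and T = True: P = False.
From (S ∨ P) and P = False: S = True.
In (¬S ∨ ¬W), ¬S is now false; ¬W must hold, so W = False.
(V ∨ W) with W = False leaves only V, so V = True.
(R ∨ ¬V) with V = True leaves only R, so R = True.

True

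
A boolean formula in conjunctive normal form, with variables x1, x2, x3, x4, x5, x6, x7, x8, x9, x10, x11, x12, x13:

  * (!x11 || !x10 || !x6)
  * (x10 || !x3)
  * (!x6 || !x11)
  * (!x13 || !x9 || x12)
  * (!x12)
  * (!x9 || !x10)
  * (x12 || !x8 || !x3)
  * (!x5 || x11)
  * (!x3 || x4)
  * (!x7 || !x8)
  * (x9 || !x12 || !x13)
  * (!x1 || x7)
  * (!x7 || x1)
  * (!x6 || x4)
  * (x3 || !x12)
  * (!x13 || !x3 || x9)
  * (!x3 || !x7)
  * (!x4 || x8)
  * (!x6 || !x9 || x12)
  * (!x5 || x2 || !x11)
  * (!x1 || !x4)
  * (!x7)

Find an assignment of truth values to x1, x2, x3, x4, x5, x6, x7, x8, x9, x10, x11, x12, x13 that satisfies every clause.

Unit propagation: (!x12) forces x12 = False.
(!x7) is a unit clause, so x7 = False.
The clause (!x1) is unit: x1 must be False.
x2 occurs only positively in the remaining clauses — set x2 = True.
Pure literal: x3 appears only negated; assign x3 = False.
Set x4 = False and propagate.
  then x6 is forced to False.
For the remaining variables, x5 = True, x8 = True, x9 = False, x10 = False, x11 = True, x13 = True works.

x1 = False  x2 = True  x3 = False  x4 = False  x5 = True  x6 = False  x7 = False  x8 = True  x9 = False  x10 = False  x11 = True  x12 = False  x13 = True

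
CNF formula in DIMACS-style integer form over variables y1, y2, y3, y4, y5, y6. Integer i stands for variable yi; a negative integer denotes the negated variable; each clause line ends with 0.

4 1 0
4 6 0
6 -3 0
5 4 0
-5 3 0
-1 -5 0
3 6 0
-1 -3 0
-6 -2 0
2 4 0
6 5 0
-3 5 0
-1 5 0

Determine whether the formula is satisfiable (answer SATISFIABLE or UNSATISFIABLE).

SATISFIABLE

Pure literal: y4 appears only positively; assign y4 = True.
Set y1 = False and propagate.
The remaining clauses are satisfied by y2 = False, y3 = False, y5 = False, y6 = True.
So y1=F, y2=F, y3=F, y4=T, y5=F, y6=T is a satisfying assignment.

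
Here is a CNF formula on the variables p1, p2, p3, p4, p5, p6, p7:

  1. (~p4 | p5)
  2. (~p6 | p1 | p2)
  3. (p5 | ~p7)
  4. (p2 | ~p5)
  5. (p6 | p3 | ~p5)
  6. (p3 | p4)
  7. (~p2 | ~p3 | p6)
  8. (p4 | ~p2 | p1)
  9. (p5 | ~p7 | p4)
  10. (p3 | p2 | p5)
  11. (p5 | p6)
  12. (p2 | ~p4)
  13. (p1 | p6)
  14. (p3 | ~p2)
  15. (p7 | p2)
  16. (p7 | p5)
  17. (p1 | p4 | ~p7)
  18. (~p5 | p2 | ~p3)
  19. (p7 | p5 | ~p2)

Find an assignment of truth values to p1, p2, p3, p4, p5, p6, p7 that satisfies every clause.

Pure literal: p1 appears only positively; assign p1 = True.
Branch on p2: take p2 = True.
  then p3 is forced to True.
  then p6 is forced to True.
For the remaining variables, p4 = False, p5 = True, p7 = False works.

p1=T, p2=T, p3=T, p4=F, p5=T, p6=T, p7=F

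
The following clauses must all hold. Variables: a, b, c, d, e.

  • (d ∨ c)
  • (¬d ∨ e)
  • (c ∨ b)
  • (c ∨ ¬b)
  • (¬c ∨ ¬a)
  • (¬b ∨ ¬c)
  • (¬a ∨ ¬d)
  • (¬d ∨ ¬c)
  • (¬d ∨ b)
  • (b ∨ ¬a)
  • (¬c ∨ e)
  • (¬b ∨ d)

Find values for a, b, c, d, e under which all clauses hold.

Pure literal: a appears only negated; assign a = False.
e occurs only positively in the remaining clauses — set e = True.
Try b = False.
  then c is forced to True.
  then d is forced to False.

a=F, b=F, c=T, d=F, e=T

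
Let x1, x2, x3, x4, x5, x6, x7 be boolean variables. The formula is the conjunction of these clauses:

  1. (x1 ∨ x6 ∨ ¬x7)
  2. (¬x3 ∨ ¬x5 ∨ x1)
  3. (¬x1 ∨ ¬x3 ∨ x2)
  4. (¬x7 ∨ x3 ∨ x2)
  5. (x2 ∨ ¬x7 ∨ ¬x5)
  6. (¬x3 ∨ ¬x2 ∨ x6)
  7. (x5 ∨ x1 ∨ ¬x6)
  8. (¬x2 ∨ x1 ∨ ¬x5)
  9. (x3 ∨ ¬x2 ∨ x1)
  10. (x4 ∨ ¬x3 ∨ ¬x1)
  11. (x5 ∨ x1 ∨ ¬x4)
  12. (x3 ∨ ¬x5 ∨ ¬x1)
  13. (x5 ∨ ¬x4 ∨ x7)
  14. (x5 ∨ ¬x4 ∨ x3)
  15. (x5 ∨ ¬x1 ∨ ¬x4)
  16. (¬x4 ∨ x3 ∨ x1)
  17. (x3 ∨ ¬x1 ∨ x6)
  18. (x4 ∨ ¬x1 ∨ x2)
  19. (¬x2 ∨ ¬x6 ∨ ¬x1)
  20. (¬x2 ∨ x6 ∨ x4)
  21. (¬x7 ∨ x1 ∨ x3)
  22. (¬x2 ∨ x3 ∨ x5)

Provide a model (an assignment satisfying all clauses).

x1=False  x2=False  x3=True  x4=False  x5=False  x6=False  x7=False

Check each clause:
  1. (x1 ∨ ¬x7 ∨ x6) — ¬x7 is true.
  2. (x1 ∨ ¬x3 ∨ ¬x5) — ¬x5 is true.
  3. (¬x3 ∨ ¬x1 ∨ x2) — ¬x1 is true.
  4. (x2 ∨ x3 ∨ ¬x7) — ¬x7 is true.
  5. (¬x7 ∨ x2 ∨ ¬x5) — ¬x7 is true.
  6. (¬x2 ∨ ¬x3 ∨ x6) — ¬x2 is true.
  7. (¬x6 ∨ x1 ∨ x5) — ¬x6 is true.
  8. (x1 ∨ ¬x5 ∨ ¬x2) — ¬x5 is true.
  9. (x1 ∨ ¬x2 ∨ x3) — x3 is true.
  10. (¬x3 ∨ ¬x1 ∨ x4) — ¬x1 is true.
  11. (¬x4 ∨ x5 ∨ x1) — ¬x4 is true.
  12. (x3 ∨ ¬x1 ∨ ¬x5) — x3 is true.
  13. (x7 ∨ ¬x4 ∨ x5) — ¬x4 is true.
  14. (x5 ∨ x3 ∨ ¬x4) — x3 is true.
  15. (¬x1 ∨ ¬x4 ∨ x5) — ¬x4 is true.
  16. (x1 ∨ ¬x4 ∨ x3) — x3 is true.
  17. (x6 ∨ x3 ∨ ¬x1) — x3 is true.
  18. (¬x1 ∨ x4 ∨ x2) — ¬x1 is true.
  19. (¬x6 ∨ ¬x2 ∨ ¬x1) — ¬x6 is true.
  20. (x4 ∨ x6 ∨ ¬x2) — ¬x2 is true.
  21. (¬x7 ∨ x3 ∨ x1) — x3 is true.
  22. (x5 ∨ ¬x2 ∨ x3) — x3 is true.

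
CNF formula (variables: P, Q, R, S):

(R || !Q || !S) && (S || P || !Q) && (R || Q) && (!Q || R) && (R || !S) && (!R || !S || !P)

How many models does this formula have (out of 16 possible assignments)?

5

Satisfying assignments:
  P=F Q=F R=T S=F
  P=F Q=F R=T S=T
  P=F Q=T R=T S=T
  P=T Q=F R=T S=F
  P=T Q=T R=T S=F
Count: 5.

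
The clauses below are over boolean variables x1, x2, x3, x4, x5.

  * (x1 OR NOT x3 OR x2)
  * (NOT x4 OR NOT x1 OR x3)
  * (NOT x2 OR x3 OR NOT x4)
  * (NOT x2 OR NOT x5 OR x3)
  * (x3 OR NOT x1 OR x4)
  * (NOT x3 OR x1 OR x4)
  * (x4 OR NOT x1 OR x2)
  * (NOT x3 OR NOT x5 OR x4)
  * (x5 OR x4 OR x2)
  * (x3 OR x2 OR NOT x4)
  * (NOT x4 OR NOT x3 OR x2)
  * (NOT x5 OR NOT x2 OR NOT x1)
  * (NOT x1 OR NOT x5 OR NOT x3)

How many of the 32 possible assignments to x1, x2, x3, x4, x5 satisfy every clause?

The models are:
  x1=0 x2=0 x3=0 x4=0 x5=1
  x1=0 x2=1 x3=0 x4=0 x5=0
  x1=0 x2=1 x3=1 x4=1 x5=0
  x1=0 x2=1 x3=1 x4=1 x5=1
  x1=1 x2=1 x3=1 x4=0 x5=0
  x1=1 x2=1 x3=1 x4=1 x5=0
Count: 6.

6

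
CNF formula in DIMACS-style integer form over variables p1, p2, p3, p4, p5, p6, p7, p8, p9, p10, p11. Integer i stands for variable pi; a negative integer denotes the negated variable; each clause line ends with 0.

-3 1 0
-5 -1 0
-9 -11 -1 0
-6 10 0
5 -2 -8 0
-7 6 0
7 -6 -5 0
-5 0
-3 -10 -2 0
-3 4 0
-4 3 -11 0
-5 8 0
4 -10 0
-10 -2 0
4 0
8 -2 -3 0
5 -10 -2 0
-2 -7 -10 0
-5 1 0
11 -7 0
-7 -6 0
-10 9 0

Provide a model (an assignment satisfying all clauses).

p1=T, p2=F, p3=T, p4=T, p5=F, p6=F, p7=F, p8=F, p9=T, p10=F, p11=F

Check each clause:
  1. (NOT p3 OR p1) — p1 is true.
  2. (NOT p1 OR NOT p5) — NOT p5 is true.
  3. (NOT p1 OR NOT p11 OR NOT p9) — NOT p11 is true.
  4. (NOT p6 OR p10) — NOT p6 is true.
  5. (NOT p8 OR p5 OR NOT p2) — NOT p8 is true.
  6. (p6 OR NOT p7) — NOT p7 is true.
  7. (NOT p5 OR NOT p6 OR p7) — NOT p6 is true.
  8. (NOT p5) — NOT p5 is true.
  9. (NOT p2 OR NOT p10 OR NOT p3) — NOT p10 is true.
  10. (NOT p3 OR p4) — p4 is true.
  11. (NOT p11 OR NOT p4 OR p3) — p3 is true.
  12. (p8 OR NOT p5) — NOT p5 is true.
  13. (p4 OR NOT p10) — p4 is true.
  14. (NOT p2 OR NOT p10) — NOT p2 is true.
  15. (p4) — p4 is true.
  16. (p8 OR NOT p2 OR NOT p3) — NOT p2 is true.
  17. (NOT p10 OR NOT p2 OR p5) — NOT p2 is true.
  18. (NOT p10 OR NOT p7 OR NOT p2) — NOT p7 is true.
  19. (NOT p5 OR p1) — p1 is true.
  20. (NOT p7 OR p11) — NOT p7 is true.
  21. (NOT p6 OR NOT p7) — NOT p7 is true.
  22. (NOT p10 OR p9) — p9 is true.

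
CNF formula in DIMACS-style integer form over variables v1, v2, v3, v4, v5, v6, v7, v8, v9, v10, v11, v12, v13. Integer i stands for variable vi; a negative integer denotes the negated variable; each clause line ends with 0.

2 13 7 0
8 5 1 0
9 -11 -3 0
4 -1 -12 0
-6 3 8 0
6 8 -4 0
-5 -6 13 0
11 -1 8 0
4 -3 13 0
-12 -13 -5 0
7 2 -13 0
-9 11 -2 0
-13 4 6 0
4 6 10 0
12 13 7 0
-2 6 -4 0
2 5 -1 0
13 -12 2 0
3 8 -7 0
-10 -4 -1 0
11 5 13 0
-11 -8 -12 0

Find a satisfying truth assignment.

v1=True, v2=False, v3=False, v4=True, v5=True, v6=False, v7=True, v8=True, v9=False, v10=False, v11=True, v12=False, v13=False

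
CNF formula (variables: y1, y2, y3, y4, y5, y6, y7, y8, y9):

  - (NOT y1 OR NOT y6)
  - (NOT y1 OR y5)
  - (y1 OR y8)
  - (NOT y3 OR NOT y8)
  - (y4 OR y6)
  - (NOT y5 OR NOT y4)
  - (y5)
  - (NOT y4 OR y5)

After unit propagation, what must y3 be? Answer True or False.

Unit clause (y5) sets y5 = True.
(NOT y4 OR NOT y5): since y5 = True, the clause reduces to (NOT y4). y4 = False.
(y4 OR y6) with y4 = False leaves only y6, so y6 = True.
In (NOT y6 OR NOT y1), NOT y6 is now false; NOT y1 must hold, so y1 = False.
From (y1 OR y8) and y1 = False: y8 = True.
In (NOT y3 OR NOT y8), NOT y8 is now false; NOT y3 must hold, so y3 = False.

False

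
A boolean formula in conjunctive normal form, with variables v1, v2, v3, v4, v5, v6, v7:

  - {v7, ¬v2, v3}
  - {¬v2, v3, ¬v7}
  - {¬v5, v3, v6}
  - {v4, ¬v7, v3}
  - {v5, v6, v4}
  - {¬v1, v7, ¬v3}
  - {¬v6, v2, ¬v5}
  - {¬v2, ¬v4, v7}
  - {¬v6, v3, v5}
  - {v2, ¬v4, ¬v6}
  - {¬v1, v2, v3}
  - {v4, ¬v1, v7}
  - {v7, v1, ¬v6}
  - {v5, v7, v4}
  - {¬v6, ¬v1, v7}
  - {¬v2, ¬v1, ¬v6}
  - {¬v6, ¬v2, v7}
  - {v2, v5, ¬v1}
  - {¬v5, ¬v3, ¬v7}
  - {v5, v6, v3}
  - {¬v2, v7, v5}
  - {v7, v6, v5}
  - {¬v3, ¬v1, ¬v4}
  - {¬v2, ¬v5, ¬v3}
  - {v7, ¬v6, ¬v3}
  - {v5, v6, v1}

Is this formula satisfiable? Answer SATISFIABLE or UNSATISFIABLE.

SATISFIABLE

Set v1 = False and propagate.
For the remaining variables, v2 = True, v3 = True, v4 = True, v5 = False, v6 = True, v7 = True works.
So v1 = F, v2 = T, v3 = T, v4 = T, v5 = F, v6 = T, v7 = T is a satisfying assignment.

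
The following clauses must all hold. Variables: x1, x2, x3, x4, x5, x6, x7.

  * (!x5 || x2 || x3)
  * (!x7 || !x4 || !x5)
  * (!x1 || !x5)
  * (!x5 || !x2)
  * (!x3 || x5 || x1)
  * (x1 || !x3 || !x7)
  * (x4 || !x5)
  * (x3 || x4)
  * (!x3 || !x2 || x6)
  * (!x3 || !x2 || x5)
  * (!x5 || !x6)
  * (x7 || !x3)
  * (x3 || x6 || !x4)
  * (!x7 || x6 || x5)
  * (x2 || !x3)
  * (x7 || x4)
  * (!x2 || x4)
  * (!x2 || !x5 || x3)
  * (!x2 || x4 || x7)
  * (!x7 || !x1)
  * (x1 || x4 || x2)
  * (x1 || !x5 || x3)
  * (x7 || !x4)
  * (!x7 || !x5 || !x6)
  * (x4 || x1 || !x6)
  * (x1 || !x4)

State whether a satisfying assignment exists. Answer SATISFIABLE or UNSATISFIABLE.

x5 = True:
  propagation gives x1=False, x2=False, x3=True; an empty clause results — contradiction.
x5 = False:
  x4 = True:
    propagation gives x7=True, x6=True, x1=False; an empty clause results — contradiction.
  x4 = False:
    propagation gives x3=True, x1=True, x2=False; an empty clause results — contradiction.
Every branch closes, so no satisfying assignment exists.

UNSATISFIABLE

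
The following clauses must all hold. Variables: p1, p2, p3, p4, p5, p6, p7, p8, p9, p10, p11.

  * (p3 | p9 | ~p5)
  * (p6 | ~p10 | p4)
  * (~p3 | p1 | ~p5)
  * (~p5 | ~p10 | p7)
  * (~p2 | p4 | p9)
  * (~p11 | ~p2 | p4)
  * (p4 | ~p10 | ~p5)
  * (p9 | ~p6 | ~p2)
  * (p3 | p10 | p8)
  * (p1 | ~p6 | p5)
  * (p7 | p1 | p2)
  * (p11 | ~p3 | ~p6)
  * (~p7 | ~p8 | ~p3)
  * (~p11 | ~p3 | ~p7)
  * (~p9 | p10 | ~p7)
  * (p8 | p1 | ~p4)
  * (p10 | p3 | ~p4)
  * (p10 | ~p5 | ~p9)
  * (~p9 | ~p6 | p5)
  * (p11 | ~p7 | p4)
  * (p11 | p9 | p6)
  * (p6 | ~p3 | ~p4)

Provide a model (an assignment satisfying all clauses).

p1=T, p2=T, p3=F, p4=T, p5=T, p6=T, p7=T, p8=T, p9=T, p10=T, p11=T

Pure literal: p1 appears only positively; assign p1 = True.
Try p2 = True.
For the remaining variables, p3 = False, p4 = True, p5 = True, p6 = True, p7 = True, p8 = True, p9 = True, p10 = True, p11 = True works.
Every clause has at least one true literal under this assignment.
Check each clause:
  1. (p9 | ~p5 | p3) — p9 is true.
  2. (~p10 | p4 | p6) — p4 is true.
  3. (p1 | ~p3 | ~p5) — p1 is true.
  4. (~p5 | p7 | ~p10) — p7 is true.
  5. (~p2 | p4 | p9) — p9 is true.
  6. (p4 | ~p2 | ~p11) — p4 is true.
  7. (~p5 | ~p10 | p4) — p4 is true.
  8. (p9 | ~p6 | ~p2) — p9 is true.
  9. (p10 | p3 | p8) — p8 is true.
  10. (p5 | p1 | ~p6) — p1 is true.
  11. (p1 | p2 | p7) — p1 is true.
  12. (~p6 | p11 | ~p3) — p11 is true.
  13. (~p3 | ~p8 | ~p7) — ~p3 is true.
  14. (~p3 | ~p7 | ~p11) — ~p3 is true.
  15. (p10 | ~p7 | ~p9) — p10 is true.
  16. (~p4 | p8 | p1) — p8 is true.
  17. (~p4 | p3 | p10) — p10 is true.
  18. (~p5 | p10 | ~p9) — p10 is true.
  19. (~p9 | ~p6 | p5) — p5 is true.
  20. (~p7 | p4 | p11) — p11 is true.
  21. (p11 | p9 | p6) — p9 is true.
  22. (~p4 | p6 | ~p3) — ~p3 is true.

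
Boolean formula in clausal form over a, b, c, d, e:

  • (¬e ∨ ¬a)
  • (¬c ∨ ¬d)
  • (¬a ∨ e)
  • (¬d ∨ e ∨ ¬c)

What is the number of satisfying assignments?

Split on e, then a.
  e=1, a=1: a clause becomes empty — 0.
  e=1, a=0: b free; 3 ways for (c,d) × 2^1 = 6.
  e=0, a=1: a clause becomes empty — 0.
  e=0, a=0: b free; 3 ways for (c,d) × 2^1 = 6.
Total: 0 + 6 + 0 + 6 = 12.

12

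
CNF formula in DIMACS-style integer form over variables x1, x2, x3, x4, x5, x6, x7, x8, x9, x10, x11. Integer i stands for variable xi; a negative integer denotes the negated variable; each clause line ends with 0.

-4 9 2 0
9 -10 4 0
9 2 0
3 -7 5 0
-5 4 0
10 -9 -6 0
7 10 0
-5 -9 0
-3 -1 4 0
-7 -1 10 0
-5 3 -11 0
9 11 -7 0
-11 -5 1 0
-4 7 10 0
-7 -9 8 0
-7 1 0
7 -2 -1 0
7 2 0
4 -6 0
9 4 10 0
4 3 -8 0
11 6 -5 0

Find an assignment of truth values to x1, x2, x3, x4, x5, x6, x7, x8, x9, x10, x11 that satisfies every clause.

Branch on x1: take x1 = True.
The remaining clauses are satisfied by x2 = True, x3 = True, x4 = True, x5 = False, x6 = True, x7 = True, x8 = True, x9 = True, x10 = True, x11 = False.
Every clause has at least one true literal under this assignment.
Check each clause:
  1. (x9 | x2 | ~x4) — x9 is true.
  2. (x9 | x4 | ~x10) — x9 is true.
  3. (x2 | x9) — x9 is true.
  4. (x5 | ~x7 | x3) — x3 is true.
  5. (~x5 | x4) — ~x5 is true.
  6. (~x9 | x10 | ~x6) — x10 is true.
  7. (x7 | x10) — x10 is true.
  8. (~x9 | ~x5) — ~x5 is true.
  9. (x4 | ~x3 | ~x1) — x4 is true.
  10. (~x7 | ~x1 | x10) — x10 is true.
  11. (~x11 | ~x5 | x3) — x3 is true.
  12. (x9 | x11 | ~x7) — x9 is true.
  13. (x1 | ~x11 | ~x5) — x1 is true.
  14. (x7 | ~x4 | x10) — x10 is true.
  15. (x8 | ~x7 | ~x9) — x8 is true.
  16. (x1 | ~x7) — x1 is true.
  17. (x7 | ~x2 | ~x1) — x7 is true.
  18. (x2 | x7) — x2 is true.
  19. (~x6 | x4) — x4 is true.
  20. (x9 | x10 | x4) — x9 is true.
  21. (x3 | ~x8 | x4) — x3 is true.
  22. (x11 | x6 | ~x5) — x6 is true.

x1 = T, x2 = T, x3 = T, x4 = T, x5 = F, x6 = T, x7 = T, x8 = T, x9 = T, x10 = T, x11 = F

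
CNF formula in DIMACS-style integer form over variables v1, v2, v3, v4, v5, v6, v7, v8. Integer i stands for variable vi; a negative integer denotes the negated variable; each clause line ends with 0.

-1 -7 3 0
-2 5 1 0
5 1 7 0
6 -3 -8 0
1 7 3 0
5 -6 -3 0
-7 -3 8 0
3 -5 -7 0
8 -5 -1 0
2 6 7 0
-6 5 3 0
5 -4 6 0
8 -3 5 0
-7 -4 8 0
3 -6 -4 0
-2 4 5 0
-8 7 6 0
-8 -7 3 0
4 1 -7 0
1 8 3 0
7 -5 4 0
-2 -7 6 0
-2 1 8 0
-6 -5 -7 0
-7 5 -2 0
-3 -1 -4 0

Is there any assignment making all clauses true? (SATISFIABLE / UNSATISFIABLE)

Branch on v1: take v1 = False.
For the remaining variables, v2 = False, v3 = True, v4 = True, v5 = True, v6 = True, v7 = False, v8 = False works.
Every clause has at least one true literal under this assignment.
So v1=False, v2=False, v3=True, v4=True, v5=True, v6=True, v7=False, v8=False is a satisfying assignment.

SATISFIABLE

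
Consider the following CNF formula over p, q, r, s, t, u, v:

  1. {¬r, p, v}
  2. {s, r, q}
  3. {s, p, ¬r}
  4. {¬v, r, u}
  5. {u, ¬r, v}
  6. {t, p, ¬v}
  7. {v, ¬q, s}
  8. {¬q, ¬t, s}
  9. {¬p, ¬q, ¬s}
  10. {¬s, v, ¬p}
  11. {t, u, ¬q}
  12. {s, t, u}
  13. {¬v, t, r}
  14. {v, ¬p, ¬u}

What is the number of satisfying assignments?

Split on v, then s.
  v=T, s=T: 11 of the 32 assignments to (p,q,r,t,u) work.
  v=T, s=F: remaining (p,q,r,t,u) ∈ {(T,F,T,F,T); (T,F,T,T,F); (T,F,T,T,T); (T,T,T,F,T)} — 4.
  v=F, s=T: 7 of the 32 assignments to (p,q,r,t,u) work.
  v=F, s=F: a clause becomes empty — 0.
Total: 11 + 4 + 7 + 0 = 22.

22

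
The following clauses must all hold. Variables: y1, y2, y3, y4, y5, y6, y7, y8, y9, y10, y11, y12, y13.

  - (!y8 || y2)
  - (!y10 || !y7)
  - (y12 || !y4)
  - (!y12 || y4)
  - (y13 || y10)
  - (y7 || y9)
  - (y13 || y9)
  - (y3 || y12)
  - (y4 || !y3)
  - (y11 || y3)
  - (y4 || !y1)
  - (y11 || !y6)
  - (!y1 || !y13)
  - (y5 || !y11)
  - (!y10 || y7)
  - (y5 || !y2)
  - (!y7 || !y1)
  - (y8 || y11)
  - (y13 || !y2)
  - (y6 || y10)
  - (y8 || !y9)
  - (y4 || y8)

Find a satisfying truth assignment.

y1=False, y2=True, y3=False, y4=True, y5=True, y6=True, y7=False, y8=True, y9=True, y10=False, y11=True, y12=True, y13=True

Pure literal: y1 appears only negated; assign y1 = False.
Pure literal: y5 appears only positively; assign y5 = True.
Set y2 = True and propagate.
  then y13 is forced to True.
Branch on y3: take y3 = False.
  then y12 is forced to True.
  then y4 is forced to True.
  then y11 is forced to True.
The remaining clauses are satisfied by y6 = True, y7 = False, y8 = True, y9 = True, y10 = False.
Every clause has at least one true literal under this assignment.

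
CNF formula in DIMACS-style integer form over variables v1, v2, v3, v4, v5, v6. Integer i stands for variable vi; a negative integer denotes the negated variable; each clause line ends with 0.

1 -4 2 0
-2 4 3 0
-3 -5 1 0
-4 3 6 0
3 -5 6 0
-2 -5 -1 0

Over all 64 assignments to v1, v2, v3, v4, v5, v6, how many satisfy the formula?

Case analysis on v3 and v1:
  v3=1, v1=1: v4, v6 free; 3 ways for (v2,v5) × 2^2 = 12.
  v3=1, v1=0: v6 free; 3 ways for (v2,v4,v5) × 2^1 = 6.
  v3=0, v1=1: 6 of the 16 assignments to (v2,v4,v5,v6) work.
  v3=0, v1=0: 5 of the 16 assignments to (v2,v4,v5,v6) work.
Total: 12 + 6 + 6 + 5 = 29.

29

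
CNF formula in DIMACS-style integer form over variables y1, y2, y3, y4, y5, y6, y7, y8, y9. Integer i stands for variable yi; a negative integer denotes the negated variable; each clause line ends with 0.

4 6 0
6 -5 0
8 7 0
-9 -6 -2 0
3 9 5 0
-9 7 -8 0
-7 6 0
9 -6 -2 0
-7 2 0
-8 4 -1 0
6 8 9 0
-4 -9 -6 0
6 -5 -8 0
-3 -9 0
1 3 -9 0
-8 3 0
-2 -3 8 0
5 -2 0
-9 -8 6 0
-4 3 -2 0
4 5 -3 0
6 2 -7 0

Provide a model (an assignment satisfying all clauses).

y1=T, y2=F, y3=T, y4=T, y5=T, y6=T, y7=F, y8=T, y9=F

Check each clause:
  1. (y4 || y6) — y4 is true.
  2. (y6 || !y5) — y6 is true.
  3. (y7 || y8) — y8 is true.
  4. (!y2 || !y6 || !y9) — !y2 is true.
  5. (y3 || y5 || y9) — y3 is true.
  6. (!y9 || y7 || !y8) — !y9 is true.
  7. (y6 || !y7) — !y7 is true.
  8. (y9 || !y6 || !y2) — !y2 is true.
  9. (!y7 || y2) — !y7 is true.
  10. (y4 || !y1 || !y8) — y4 is true.
  11. (y6 || y9 || y8) — y8 is true.
  12. (!y9 || !y6 || !y4) — !y9 is true.
  13. (!y5 || !y8 || y6) — y6 is true.
  14. (!y9 || !y3) — !y9 is true.
  15. (y1 || y3 || !y9) — y1 is true.
  16. (!y8 || y3) — y3 is true.
  17. (!y2 || y8 || !y3) — y8 is true.
  18. (y5 || !y2) — y5 is true.
  19. (!y9 || y6 || !y8) — y6 is true.
  20. (y3 || !y2 || !y4) — y3 is true.
  21. (y5 || y4 || !y3) — y5 is true.
  22. (y6 || y2 || !y7) — !y7 is true.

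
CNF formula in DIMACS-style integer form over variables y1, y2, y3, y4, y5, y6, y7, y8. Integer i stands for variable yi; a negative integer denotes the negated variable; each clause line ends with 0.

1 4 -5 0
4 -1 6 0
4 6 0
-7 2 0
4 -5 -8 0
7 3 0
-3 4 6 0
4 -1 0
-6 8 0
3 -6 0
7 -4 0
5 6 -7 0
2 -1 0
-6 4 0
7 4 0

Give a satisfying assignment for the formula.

y1=1, y2=1, y3=0, y4=1, y5=1, y6=0, y7=1, y8=1

Check each clause:
  1. (y1 | y4 | ~y5) — y1 is true.
  2. (y6 | ~y1 | y4) — y4 is true.
  3. (y4 | y6) — y4 is true.
  4. (~y7 | y2) — y2 is true.
  5. (~y5 | y4 | ~y8) — y4 is true.
  6. (y7 | y3) — y7 is true.
  7. (y6 | ~y3 | y4) — y4 is true.
  8. (~y1 | y4) — y4 is true.
  9. (y8 | ~y6) — y8 is true.
  10. (y3 | ~y6) — ~y6 is true.
  11. (y7 | ~y4) — y7 is true.
  12. (y5 | y6 | ~y7) — y5 is true.
  13. (~y1 | y2) — y2 is true.
  14. (~y6 | y4) — ~y6 is true.
  15. (y4 | y7) — y4 is true.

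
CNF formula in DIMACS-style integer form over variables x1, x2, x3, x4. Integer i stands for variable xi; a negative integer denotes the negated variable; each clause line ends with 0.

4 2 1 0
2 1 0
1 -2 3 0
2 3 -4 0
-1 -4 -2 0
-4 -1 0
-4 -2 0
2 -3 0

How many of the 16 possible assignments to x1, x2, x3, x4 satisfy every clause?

The models are:
  x1=F x2=T x3=T x4=F
  x1=T x2=F x3=F x4=F
  x1=T x2=T x3=F x4=F
  x1=T x2=T x3=T x4=F
Count: 4.

4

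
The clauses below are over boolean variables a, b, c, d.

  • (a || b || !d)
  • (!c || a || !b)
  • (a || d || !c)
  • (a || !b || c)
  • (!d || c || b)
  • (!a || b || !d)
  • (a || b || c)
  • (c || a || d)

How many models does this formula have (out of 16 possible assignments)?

Satisfying assignments:
  a=T b=F c=F d=F
  a=T b=F c=T d=F
  a=T b=T c=F d=F
  a=T b=T c=F d=T
  a=T b=T c=T d=F
  a=T b=T c=T d=T
Count: 6.

6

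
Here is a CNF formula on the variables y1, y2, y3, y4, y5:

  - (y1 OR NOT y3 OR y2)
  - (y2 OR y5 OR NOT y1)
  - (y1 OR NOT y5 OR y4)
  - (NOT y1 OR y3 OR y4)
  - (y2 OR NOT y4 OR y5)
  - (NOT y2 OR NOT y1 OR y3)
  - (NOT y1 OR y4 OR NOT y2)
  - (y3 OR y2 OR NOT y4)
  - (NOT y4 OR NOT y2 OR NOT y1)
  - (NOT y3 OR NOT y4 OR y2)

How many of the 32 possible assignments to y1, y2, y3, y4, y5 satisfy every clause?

8

Case analysis on y2 and y1:
  y2=T, y1=T: a clause becomes empty — 0.
  y2=T, y1=F: y3 free; 3 ways for (y4,y5) × 2^1 = 6.
  y2=F, y1=T: remaining (y3,y4,y5) ∈ {(T,F,T)} — 1.
  y2=F, y1=F: remaining (y3,y4,y5) ∈ {(F,F,F)} — 1.
Total: 0 + 6 + 1 + 1 = 8.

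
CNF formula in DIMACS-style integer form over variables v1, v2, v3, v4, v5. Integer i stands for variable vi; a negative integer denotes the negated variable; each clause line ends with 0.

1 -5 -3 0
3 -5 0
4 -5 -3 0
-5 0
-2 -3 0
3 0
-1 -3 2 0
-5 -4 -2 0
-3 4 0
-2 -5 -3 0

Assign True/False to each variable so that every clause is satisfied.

(!v5) is a unit clause, so v5 = False.
(v3) is a unit clause, so v3 = True.
The clause (!v2) is unit: v2 must be False.
(!v1) is a unit clause, so v1 = False.
Unit propagation: (v4) forces v4 = True.

v1 = F  v2 = F  v3 = T  v4 = T  v5 = F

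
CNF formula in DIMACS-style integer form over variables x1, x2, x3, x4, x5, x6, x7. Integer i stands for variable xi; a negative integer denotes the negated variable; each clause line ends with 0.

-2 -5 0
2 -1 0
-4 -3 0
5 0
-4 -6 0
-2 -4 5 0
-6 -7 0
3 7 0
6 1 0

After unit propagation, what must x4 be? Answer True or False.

Unit clause (x5) sets x5 = True.
In (NOT x2 OR NOT x5), NOT x5 is now false; NOT x2 must hold, so x2 = False.
In (x2 OR NOT x1), x2 is now false; NOT x1 must hold, so x1 = False.
In (x1 OR x6), x1 is now false; x6 must hold, so x6 = True.
In (NOT x6 OR NOT x4), NOT x6 is now false; NOT x4 must hold, so x4 = False.

False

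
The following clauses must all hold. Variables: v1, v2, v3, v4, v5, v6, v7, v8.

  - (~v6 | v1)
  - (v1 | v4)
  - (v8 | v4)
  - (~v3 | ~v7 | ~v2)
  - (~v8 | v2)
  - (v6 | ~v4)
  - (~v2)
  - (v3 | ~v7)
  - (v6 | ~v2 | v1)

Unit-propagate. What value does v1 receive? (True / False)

True

Unit clause (~v2) sets v2 = False.
(v2 | ~v8): since v2 = False, the clause reduces to (~v8). v8 = False.
(v4 | v8): since v8 = False, the clause reduces to (v4). v4 = True.
From (v6 | ~v4) and v4 = True: v6 = True.
In (v1 | ~v6), ~v6 is now false; v1 must hold, so v1 = True.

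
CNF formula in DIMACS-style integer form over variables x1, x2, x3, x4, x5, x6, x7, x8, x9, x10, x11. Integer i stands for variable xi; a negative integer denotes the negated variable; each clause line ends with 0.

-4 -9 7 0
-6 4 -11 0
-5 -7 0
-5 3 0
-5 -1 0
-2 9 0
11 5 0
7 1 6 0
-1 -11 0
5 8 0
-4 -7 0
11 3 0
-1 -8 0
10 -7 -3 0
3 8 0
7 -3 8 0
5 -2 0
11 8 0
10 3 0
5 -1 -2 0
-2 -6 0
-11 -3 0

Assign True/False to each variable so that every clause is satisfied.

x1 = False, x2 = False, x3 = False, x4 = True, x5 = False, x6 = True, x7 = False, x8 = True, x9 = False, x10 = True, x11 = True

x2 occurs only negated in the remaining clauses — set x2 = False.
Pure literal: x10 appears only positively; assign x10 = True.
Branch on x1: take x1 = False.
The remaining clauses are satisfied by x3 = False, x4 = True, x5 = False, x6 = True, x7 = False, x8 = True, x9 = False, x11 = True.
Every clause has at least one true literal under this assignment.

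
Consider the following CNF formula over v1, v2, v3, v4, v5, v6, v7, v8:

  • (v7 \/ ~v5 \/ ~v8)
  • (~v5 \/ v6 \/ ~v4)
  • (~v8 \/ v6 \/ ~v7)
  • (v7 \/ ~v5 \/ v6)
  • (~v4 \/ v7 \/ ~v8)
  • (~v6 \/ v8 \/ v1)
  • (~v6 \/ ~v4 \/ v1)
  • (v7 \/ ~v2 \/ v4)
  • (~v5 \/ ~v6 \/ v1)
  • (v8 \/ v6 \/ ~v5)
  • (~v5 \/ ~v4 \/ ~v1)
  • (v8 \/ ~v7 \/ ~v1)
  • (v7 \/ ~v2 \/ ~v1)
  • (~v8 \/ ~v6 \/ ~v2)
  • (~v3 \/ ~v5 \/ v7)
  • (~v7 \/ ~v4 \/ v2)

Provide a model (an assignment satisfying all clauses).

v1 = F, v2 = F, v3 = F, v4 = F, v5 = F, v6 = F, v7 = F, v8 = T

Pure literal: v3 appears only negated; assign v3 = False.
Pure literal: v5 appears only negated; assign v5 = False.
Try v1 = False.
Branch on v2: take v2 = False.
The remaining clauses are satisfied by v4 = False, v6 = False, v7 = False, v8 = True.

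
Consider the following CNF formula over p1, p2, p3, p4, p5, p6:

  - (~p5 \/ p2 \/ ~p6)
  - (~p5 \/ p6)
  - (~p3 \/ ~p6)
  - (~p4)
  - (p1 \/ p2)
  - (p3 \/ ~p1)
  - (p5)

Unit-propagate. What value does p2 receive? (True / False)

True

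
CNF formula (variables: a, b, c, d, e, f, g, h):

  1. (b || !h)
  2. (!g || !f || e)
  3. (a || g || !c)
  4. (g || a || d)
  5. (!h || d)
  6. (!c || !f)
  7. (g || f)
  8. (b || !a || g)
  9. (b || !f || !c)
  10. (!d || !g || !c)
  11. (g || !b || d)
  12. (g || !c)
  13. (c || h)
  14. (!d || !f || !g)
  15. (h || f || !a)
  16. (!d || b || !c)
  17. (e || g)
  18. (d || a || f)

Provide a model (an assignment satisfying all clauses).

a=F, b=T, c=F, d=T, e=T, f=T, g=F, h=T

Check each clause:
  1. (b || !h) — b is true.
  2. (!f || !g || e) — !g is true.
  3. (!c || g || a) — !c is true.
  4. (d || a || g) — d is true.
  5. (!h || d) — d is true.
  6. (!c || !f) — !c is true.
  7. (f || g) — f is true.
  8. (!a || b || g) — b is true.
  9. (!c || !f || b) — b is true.
  10. (!c || !d || !g) — !g is true.
  11. (g || !b || d) — d is true.
  12. (g || !c) — !c is true.
  13. (h || c) — h is true.
  14. (!f || !d || !g) — !g is true.
  15. (!a || f || h) — h is true.
  16. (!c || b || !d) — b is true.
  17. (e || g) — e is true.
  18. (f || d || a) — d is true.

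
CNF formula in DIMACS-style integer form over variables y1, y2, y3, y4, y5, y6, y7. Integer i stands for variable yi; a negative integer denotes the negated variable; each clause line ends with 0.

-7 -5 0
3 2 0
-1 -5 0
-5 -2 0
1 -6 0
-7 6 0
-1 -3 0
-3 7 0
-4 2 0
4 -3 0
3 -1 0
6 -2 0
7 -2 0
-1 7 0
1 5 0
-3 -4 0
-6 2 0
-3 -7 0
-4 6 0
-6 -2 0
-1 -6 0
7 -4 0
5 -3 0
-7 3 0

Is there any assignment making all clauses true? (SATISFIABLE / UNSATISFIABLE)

UNSATISFIABLE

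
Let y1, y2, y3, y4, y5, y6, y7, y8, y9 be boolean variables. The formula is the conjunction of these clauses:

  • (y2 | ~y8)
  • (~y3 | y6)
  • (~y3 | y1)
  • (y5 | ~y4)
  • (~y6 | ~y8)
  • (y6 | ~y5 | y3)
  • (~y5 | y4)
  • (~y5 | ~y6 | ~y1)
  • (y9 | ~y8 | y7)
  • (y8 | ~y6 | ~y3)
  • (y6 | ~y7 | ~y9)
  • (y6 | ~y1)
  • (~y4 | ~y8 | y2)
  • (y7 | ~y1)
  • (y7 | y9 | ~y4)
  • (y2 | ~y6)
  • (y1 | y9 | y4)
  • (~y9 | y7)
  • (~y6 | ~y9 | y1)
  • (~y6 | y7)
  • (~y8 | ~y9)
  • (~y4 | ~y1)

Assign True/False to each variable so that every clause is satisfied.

Pure literal: y2 appears only positively; assign y2 = True.
Set y1 = False and propagate.
  then y3 is forced to False.
Branch on y4: take y4 = True.
  then y5 is forced to True.
  then y6 is forced to True.
  then y8 is forced to False.
  then y9 is forced to False.
  then y7 is forced to True.

y1=F, y2=T, y3=F, y4=T, y5=T, y6=T, y7=T, y8=F, y9=F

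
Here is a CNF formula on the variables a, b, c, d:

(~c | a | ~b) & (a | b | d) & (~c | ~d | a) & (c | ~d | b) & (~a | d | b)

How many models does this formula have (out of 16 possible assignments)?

Split on a, then b.
  a=1, b=1: remaining (c,d) ∈ {(0,0); (0,1); (1,0); (1,1)} — 4.
  a=1, b=0: remaining (c,d) ∈ {(1,1)} — 1.
  a=0, b=1: remaining (c,d) ∈ {(0,0); (0,1)} — 2.
  a=0, b=0: a clause becomes empty — 0.
Total: 4 + 1 + 2 + 0 = 7.

7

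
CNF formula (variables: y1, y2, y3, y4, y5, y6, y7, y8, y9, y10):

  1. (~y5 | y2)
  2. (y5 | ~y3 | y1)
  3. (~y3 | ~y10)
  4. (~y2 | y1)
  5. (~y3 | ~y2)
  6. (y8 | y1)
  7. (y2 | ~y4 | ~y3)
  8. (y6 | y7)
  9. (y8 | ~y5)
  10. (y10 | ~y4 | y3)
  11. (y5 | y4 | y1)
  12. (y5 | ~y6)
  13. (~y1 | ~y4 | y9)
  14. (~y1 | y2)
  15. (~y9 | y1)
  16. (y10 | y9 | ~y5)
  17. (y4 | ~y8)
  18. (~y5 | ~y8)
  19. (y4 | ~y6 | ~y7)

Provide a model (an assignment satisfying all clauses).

y1 = T  y2 = T  y3 = F  y4 = F  y5 = F  y6 = F  y7 = T  y8 = F  y9 = F  y10 = F

Set y1 = True and propagate.
  then y2 is forced to True.
  then y3 is forced to False.
The remaining clauses are satisfied by y4 = False, y5 = False, y6 = False, y7 = True, y8 = False, y9 = False, y10 = False.
Every clause has at least one true literal under this assignment.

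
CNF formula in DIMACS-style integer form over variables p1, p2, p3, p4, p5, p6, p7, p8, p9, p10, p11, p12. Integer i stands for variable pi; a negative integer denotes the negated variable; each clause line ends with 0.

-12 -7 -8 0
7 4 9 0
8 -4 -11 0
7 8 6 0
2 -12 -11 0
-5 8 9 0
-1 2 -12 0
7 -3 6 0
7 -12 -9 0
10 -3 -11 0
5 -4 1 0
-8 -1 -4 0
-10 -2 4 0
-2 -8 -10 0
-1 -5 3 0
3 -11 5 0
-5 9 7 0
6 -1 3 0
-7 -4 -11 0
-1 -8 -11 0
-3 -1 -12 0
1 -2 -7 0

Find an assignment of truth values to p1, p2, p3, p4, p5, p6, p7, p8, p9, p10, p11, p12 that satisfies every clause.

p1=F, p2=T, p3=T, p4=T, p5=T, p6=T, p7=F, p8=T, p9=T, p10=F, p11=F, p12=F

Pure literal: p6 appears only positively; assign p6 = True.
Pure literal: p11 appears only negated; assign p11 = False.
Branch on p1: take p1 = False.
For the remaining variables, p2 = True, p3 = True, p4 = True, p5 = True, p7 = False, p8 = True, p9 = True, p10 = False, p12 = False works.
Check each clause:
  1. (!p7 || !p8 || !p12) — !p7 is true.
  2. (p4 || p7 || p9) — p9 is true.
  3. (!p4 || !p11 || p8) — p8 is true.
  4. (p6 || p8 || p7) — p8 is true.
  5. (!p12 || !p11 || p2) — p2 is true.
  6. (p9 || p8 || !p5) — p8 is true.
  7. (!p1 || p2 || !p12) — p2 is true.
  8. (!p3 || p6 || p7) — p6 is true.
  9. (!p9 || p7 || !p12) — !p12 is true.
  10. (p10 || !p3 || !p11) — !p11 is true.
  11. (p5 || p1 || !p4) — p5 is true.
  12. (!p8 || !p4 || !p1) — !p1 is true.
  13. (!p10 || p4 || !p2) — p4 is true.
  14. (!p8 || !p10 || !p2) — !p10 is true.
  15. (!p5 || !p1 || p3) — p3 is true.
  16. (!p11 || p5 || p3) — !p11 is true.
  17. (p9 || !p5 || p7) — p9 is true.
  18. (p3 || !p1 || p6) — p3 is true.
  19. (!p7 || !p4 || !p11) — !p7 is true.
  20. (!p8 || !p1 || !p11) — !p11 is true.
  21. (!p1 || !p3 || !p12) — !p12 is true.
  22. (!p7 || !p2 || p1) — !p7 is true.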